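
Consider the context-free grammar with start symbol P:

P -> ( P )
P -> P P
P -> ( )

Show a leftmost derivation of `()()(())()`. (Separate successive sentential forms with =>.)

P => PP => ()P => ()PP => ()PPP => ()()PP => ()()(P)P => ()()(())P => ()()(())()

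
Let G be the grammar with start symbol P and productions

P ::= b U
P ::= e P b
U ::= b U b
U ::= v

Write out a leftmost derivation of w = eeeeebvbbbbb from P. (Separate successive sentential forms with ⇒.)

P ⇒ ePb   [P ::= e P b]
ePb ⇒ eePbb   [P ::= e P b]
eePbb ⇒ eeePbbb   [P ::= e P b]
eeePbbb ⇒ eeeePbbbb   [P ::= e P b]
eeeePbbbb ⇒ eeeeePbbbbb   [P ::= e P b]
eeeeePbbbbb ⇒ eeeeebUbbbbb   [P ::= b U]
eeeeebUbbbbb ⇒ eeeeebvbbbbb   [U ::= v]

P ⇒ ePb ⇒ eePbb ⇒ eeePbbb ⇒ eeeePbbbb ⇒ eeeeePbbbbb ⇒ eeeeebUbbbbb ⇒ eeeeebvbbbbb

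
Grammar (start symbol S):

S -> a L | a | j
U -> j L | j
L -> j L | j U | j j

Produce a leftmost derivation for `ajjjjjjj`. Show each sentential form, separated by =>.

S => aL   [S -> a L]
aL => ajU   [L -> j U]
ajU => ajjL   [U -> j L]
ajjL => ajjjL   [L -> j L]
ajjjL => ajjjjU   [L -> j U]
ajjjjU => ajjjjjL   [U -> j L]
ajjjjjL => ajjjjjjj   [L -> j j]

S => aL => ajU => ajjL => ajjjL => ajjjjU => ajjjjjL => ajjjjjjj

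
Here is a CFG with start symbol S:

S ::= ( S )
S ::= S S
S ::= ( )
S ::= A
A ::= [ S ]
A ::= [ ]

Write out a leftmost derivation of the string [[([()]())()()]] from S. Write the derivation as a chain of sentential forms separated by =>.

S => A => [S] => [A] => [[S]] => [[SS]] => [[SSS]] => [[(S)SS]] => [[(SS)SS]] => [[(AS)SS]] => [[([S]S)SS]] => [[([()]S)SS]] => [[([()]())SS]] => [[([()]())()S]] => [[([()]())()()]]

S => A   [S ::= A]
A => [S]   [A ::= [ S ]]
[S] => [A]   [S ::= A]
[A] => [[S]]   [A ::= [ S ]]
[[S]] => [[SS]]   [S ::= S S]
[[SS]] => [[SSS]]   [S ::= S S]
[[SSS]] => [[(S)SS]]   [S ::= ( S )]
[[(S)SS]] => [[(SS)SS]]   [S ::= S S]
[[(SS)SS]] => [[(AS)SS]]   [S ::= A]
[[(AS)SS]] => [[([S]S)SS]]   [A ::= [ S ]]
[[([S]S)SS]] => [[([()]S)SS]]   [S ::= ( )]
[[([()]S)SS]] => [[([()]())SS]]   [S ::= ( )]
[[([()]())SS]] => [[([()]())()S]]   [S ::= ( )]
[[([()]())()S]] => [[([()]())()()]]   [S ::= ( )]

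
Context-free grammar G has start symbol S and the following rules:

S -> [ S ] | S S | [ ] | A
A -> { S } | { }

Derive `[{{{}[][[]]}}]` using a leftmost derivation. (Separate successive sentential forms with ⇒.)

S ⇒ [S] ⇒ [A] ⇒ [{S}] ⇒ [{A}] ⇒ [{{S}}] ⇒ [{{SS}}] ⇒ [{{SSS}}] ⇒ [{{ASS}}] ⇒ [{{{}SS}}] ⇒ [{{{}[]S}}] ⇒ [{{{}[][S]}}] ⇒ [{{{}[][[]]}}]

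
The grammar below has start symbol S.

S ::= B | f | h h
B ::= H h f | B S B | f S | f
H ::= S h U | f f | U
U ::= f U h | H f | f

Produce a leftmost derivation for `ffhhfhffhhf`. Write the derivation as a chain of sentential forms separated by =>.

S => B => Hhf => Uhf => fUhhf => fHfhhf => fShUfhhf => fBhUfhhf => fBSBhUfhhf => ffSBhUfhhf => ffhhBhUfhhf => ffhhfhUfhhf => ffhhfhffhhf

S => B   [S ::= B]
B => Hhf   [B ::= H h f]
Hhf => Uhf   [H ::= U]
Uhf => fUhhf   [U ::= f U h]
fUhhf => fHfhhf   [U ::= H f]
fHfhhf => fShUfhhf   [H ::= S h U]
fShUfhhf => fBhUfhhf   [S ::= B]
fBhUfhhf => fBSBhUfhhf   [B ::= B S B]
fBSBhUfhhf => ffSBhUfhhf   [B ::= f]
ffSBhUfhhf => ffhhBhUfhhf   [S ::= h h]
ffhhBhUfhhf => ffhhfhUfhhf   [B ::= f]
ffhhfhUfhhf => ffhhfhffhhf   [U ::= f]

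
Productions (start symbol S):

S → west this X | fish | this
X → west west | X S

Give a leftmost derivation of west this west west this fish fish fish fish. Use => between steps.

S => west this X => west this X S => west this X S S => west this X S S S => west this X S S S S => west this X S S S S S => west this west west S S S S S => west this west west this S S S S => west this west west this fish S S S => west this west west this fish fish S S => west this west west this fish fish fish S => west this west west this fish fish fish fish

S => west this X   [S → west this X]
west this X => west this X S   [X → X S]
west this X S => west this X S S   [X → X S]
west this X S S => west this X S S S   [X → X S]
west this X S S S => west this X S S S S   [X → X S]
west this X S S S S => west this X S S S S S   [X → X S]
west this X S S S S S => west this west west S S S S S   [X → west west]
west this west west S S S S S => west this west west this S S S S   [S → this]
west this west west this S S S S => west this west west this fish S S S   [S → fish]
west this west west this fish S S S => west this west west this fish fish S S   [S → fish]
west this west west this fish fish S S => west this west west this fish fish fish S   [S → fish]
west this west west this fish fish fish S => west this west west this fish fish fish fish   [S → fish]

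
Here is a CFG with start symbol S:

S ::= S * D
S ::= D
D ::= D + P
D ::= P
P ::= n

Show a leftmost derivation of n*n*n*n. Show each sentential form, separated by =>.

S=>S*D=>S*D*D=>S*D*D*D=>D*D*D*D=>P*D*D*D=>n*D*D*D=>n*P*D*D=>n*n*D*D=>n*n*P*D=>n*n*n*D=>n*n*n*P=>n*n*n*n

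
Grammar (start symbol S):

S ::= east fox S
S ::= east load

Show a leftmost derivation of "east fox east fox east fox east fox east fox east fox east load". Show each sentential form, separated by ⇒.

S ⇒ east fox S ⇒ east fox east fox S ⇒ east fox east fox east fox S ⇒ east fox east fox east fox east fox S ⇒ east fox east fox east fox east fox east fox S ⇒ east fox east fox east fox east fox east fox east fox S ⇒ east fox east fox east fox east fox east fox east fox east load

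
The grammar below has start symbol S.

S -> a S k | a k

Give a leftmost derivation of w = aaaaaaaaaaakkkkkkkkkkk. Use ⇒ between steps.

S ⇒ aSk   [S -> a S k]
aSk ⇒ aaSkk   [S -> a S k]
aaSkk ⇒ aaaSkkk   [S -> a S k]
aaaSkkk ⇒ aaaaSkkkk   [S -> a S k]
aaaaSkkkk ⇒ aaaaaSkkkkk   [S -> a S k]
aaaaaSkkkkk ⇒ aaaaaaSkkkkkk   [S -> a S k]
aaaaaaSkkkkkk ⇒ aaaaaaaSkkkkkkk   [S -> a S k]
aaaaaaaSkkkkkkk ⇒ aaaaaaaaSkkkkkkkk   [S -> a S k]
aaaaaaaaSkkkkkkkk ⇒ aaaaaaaaaSkkkkkkkkk   [S -> a S k]
aaaaaaaaaSkkkkkkkkk ⇒ aaaaaaaaaaSkkkkkkkkkk   [S -> a S k]
aaaaaaaaaaSkkkkkkkkkk ⇒ aaaaaaaaaaakkkkkkkkkkk   [S -> a k]

S⇒aSk⇒aaSkk⇒aaaSkkk⇒aaaaSkkkk⇒aaaaaSkkkkk⇒aaaaaaSkkkkkk⇒aaaaaaaSkkkkkkk⇒aaaaaaaaSkkkkkkkk⇒aaaaaaaaaSkkkkkkkkk⇒aaaaaaaaaaSkkkkkkkkkk⇒aaaaaaaaaaakkkkkkkkkkk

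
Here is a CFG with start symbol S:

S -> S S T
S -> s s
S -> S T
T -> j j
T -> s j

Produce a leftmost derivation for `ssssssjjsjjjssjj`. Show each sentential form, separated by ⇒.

S ⇒ SST ⇒ STST ⇒ SSTTST ⇒ ssSTTST ⇒ ssSSTTTST ⇒ ssssSTTTST ⇒ ssssssTTTST ⇒ ssssssjjTTST ⇒ ssssssjjsjTST ⇒ ssssssjjsjjjST ⇒ ssssssjjsjjjssT ⇒ ssssssjjsjjjssjj

S ⇒ SST   [S -> S S T]
SST ⇒ STST   [S -> S T]
STST ⇒ SSTTST   [S -> S S T]
SSTTST ⇒ ssSTTST   [S -> s s]
ssSTTST ⇒ ssSSTTTST   [S -> S S T]
ssSSTTTST ⇒ ssssSTTTST   [S -> s s]
ssssSTTTST ⇒ ssssssTTTST   [S -> s s]
ssssssTTTST ⇒ ssssssjjTTST   [T -> j j]
ssssssjjTTST ⇒ ssssssjjsjTST   [T -> s j]
ssssssjjsjTST ⇒ ssssssjjsjjjST   [T -> j j]
ssssssjjsjjjST ⇒ ssssssjjsjjjssT   [S -> s s]
ssssssjjsjjjssT ⇒ ssssssjjsjjjssjj   [T -> j j]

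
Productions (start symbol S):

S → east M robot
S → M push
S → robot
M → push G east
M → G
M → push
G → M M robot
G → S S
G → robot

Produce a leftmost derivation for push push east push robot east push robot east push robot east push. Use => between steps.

S => M push   [S → M push]
M push => push G east push   [M → push G east]
push G east push => push M M robot east push   [G → M M robot]
push M M robot east push => push push G east M robot east push   [M → push G east]
push push G east M robot east push => push push S S east M robot east push   [G → S S]
push push S S east M robot east push => push push east M robot S east M robot east push   [S → east M robot]
push push east M robot S east M robot east push => push push east push robot S east M robot east push   [M → push]
push push east push robot S east M robot east push => push push east push robot east M robot east M robot east push   [S → east M robot]
push push east push robot east M robot east M robot east push => push push east push robot east push robot east M robot east push   [M → push]
push push east push robot east push robot east M robot east push => push push east push robot east push robot east push robot east push   [M → push]

S => M push => push G east push => push M M robot east push => push push G east M robot east push => push push S S east M robot east push => push push east M robot S east M robot east push => push push east push robot S east M robot east push => push push east push robot east M robot east M robot east push => push push east push robot east push robot east M robot east push => push push east push robot east push robot east push robot east push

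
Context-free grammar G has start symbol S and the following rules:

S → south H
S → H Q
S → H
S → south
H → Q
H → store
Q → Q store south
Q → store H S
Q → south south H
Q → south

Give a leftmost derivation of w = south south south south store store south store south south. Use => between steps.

S => H Q => Q Q => south south H Q => south south Q Q => south south Q store south Q => south south Q store south store south Q => south south south south H store south store south Q => south south south south store store south store south Q => south south south south store store south store south south

S => H Q   [S → H Q]
H Q => Q Q   [H → Q]
Q Q => south south H Q   [Q → south south H]
south south H Q => south south Q Q   [H → Q]
south south Q Q => south south Q store south Q   [Q → Q store south]
south south Q store south Q => south south Q store south store south Q   [Q → Q store south]
south south Q store south store south Q => south south south south H store south store south Q   [Q → south south H]
south south south south H store south store south Q => south south south south store store south store south Q   [H → store]
south south south south store store south store south Q => south south south south store store south store south south   [Q → south]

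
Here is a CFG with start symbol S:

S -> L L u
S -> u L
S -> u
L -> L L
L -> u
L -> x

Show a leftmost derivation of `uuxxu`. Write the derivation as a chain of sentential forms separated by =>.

S=>uL=>uLL=>uuL=>uuLL=>uuxL=>uuxLL=>uuxxL=>uuxxu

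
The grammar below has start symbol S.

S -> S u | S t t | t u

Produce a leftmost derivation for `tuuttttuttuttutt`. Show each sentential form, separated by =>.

S=>Stt=>Sutt=>Sttutt=>Suttutt=>Sttuttutt=>Suttuttutt=>Sttuttuttutt=>Sttttuttuttutt=>Suttttuttuttutt=>tuuttttuttuttutt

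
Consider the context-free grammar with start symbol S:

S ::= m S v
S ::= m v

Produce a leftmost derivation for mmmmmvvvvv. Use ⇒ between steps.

S ⇒ mSv ⇒ mmSvv ⇒ mmmSvvv ⇒ mmmmSvvvv ⇒ mmmmmvvvvv

S ⇒ mSv   [S ::= m S v]
mSv ⇒ mmSvv   [S ::= m S v]
mmSvv ⇒ mmmSvvv   [S ::= m S v]
mmmSvvv ⇒ mmmmSvvvv   [S ::= m S v]
mmmmSvvvv ⇒ mmmmmvvvvv   [S ::= m v]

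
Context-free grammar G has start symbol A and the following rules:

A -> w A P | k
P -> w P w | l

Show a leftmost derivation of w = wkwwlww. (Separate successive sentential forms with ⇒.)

A ⇒ wAP ⇒ wkP ⇒ wkwPw ⇒ wkwwPww ⇒ wkwwlww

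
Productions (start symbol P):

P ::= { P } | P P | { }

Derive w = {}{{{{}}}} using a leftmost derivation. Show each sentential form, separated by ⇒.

P ⇒ PP   [P ::= P P]
PP ⇒ {}P   [P ::= { }]
{}P ⇒ {}{P}   [P ::= { P }]
{}{P} ⇒ {}{{P}}   [P ::= { P }]
{}{{P}} ⇒ {}{{{P}}}   [P ::= { P }]
{}{{{P}}} ⇒ {}{{{{}}}}   [P ::= { }]

P ⇒ PP ⇒ {}P ⇒ {}{P} ⇒ {}{{P}} ⇒ {}{{{P}}} ⇒ {}{{{{}}}}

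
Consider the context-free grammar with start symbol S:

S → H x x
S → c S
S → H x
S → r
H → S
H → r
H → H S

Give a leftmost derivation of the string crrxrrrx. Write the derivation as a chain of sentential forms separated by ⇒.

S⇒cS⇒cHx⇒cHSx⇒cHSSx⇒cHSSSx⇒cHSSSSx⇒crSSSSx⇒crHxSSSx⇒crrxSSSx⇒crrxrSSx⇒crrxrrSx⇒crrxrrrx

S ⇒ cS   [S → c S]
cS ⇒ cHx   [S → H x]
cHx ⇒ cHSx   [H → H S]
cHSx ⇒ cHSSx   [H → H S]
cHSSx ⇒ cHSSSx   [H → H S]
cHSSSx ⇒ cHSSSSx   [H → H S]
cHSSSSx ⇒ crSSSSx   [H → r]
crSSSSx ⇒ crHxSSSx   [S → H x]
crHxSSSx ⇒ crrxSSSx   [H → r]
crrxSSSx ⇒ crrxrSSx   [S → r]
crrxrSSx ⇒ crrxrrSx   [S → r]
crrxrrSx ⇒ crrxrrrx   [S → r]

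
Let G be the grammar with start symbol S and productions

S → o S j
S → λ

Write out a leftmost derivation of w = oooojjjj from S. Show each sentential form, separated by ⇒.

S ⇒ oSj ⇒ ooSjj ⇒ oooSjjj ⇒ ooooSjjjj ⇒ oooojjjj

S ⇒ oSj   [S → o S j]
oSj ⇒ ooSjj   [S → o S j]
ooSjj ⇒ oooSjjj   [S → o S j]
oooSjjj ⇒ ooooSjjjj   [S → o S j]
ooooSjjjj ⇒ oooojjjj   [S → λ]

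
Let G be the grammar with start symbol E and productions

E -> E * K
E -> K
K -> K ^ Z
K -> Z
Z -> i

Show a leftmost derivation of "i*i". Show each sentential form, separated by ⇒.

E ⇒ E*K ⇒ K*K ⇒ Z*K ⇒ i*K ⇒ i*Z ⇒ i*i

E ⇒ E*K   [E -> E * K]
E*K ⇒ K*K   [E -> K]
K*K ⇒ Z*K   [K -> Z]
Z*K ⇒ i*K   [Z -> i]
i*K ⇒ i*Z   [K -> Z]
i*Z ⇒ i*i   [Z -> i]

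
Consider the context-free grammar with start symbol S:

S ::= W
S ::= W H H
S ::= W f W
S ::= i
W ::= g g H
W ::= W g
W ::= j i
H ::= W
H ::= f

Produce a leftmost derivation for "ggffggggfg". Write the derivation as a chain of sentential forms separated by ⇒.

S ⇒ WHH   [S ::= W H H]
WHH ⇒ ggHHH   [W ::= g g H]
ggHHH ⇒ ggfHH   [H ::= f]
ggfHH ⇒ ggffH   [H ::= f]
ggffH ⇒ ggffW   [H ::= W]
ggffW ⇒ ggffggH   [W ::= g g H]
ggffggH ⇒ ggffggW   [H ::= W]
ggffggW ⇒ ggffggWg   [W ::= W g]
ggffggWg ⇒ ggffggggHg   [W ::= g g H]
ggffggggHg ⇒ ggffggggfg   [H ::= f]

S ⇒ WHH ⇒ ggHHH ⇒ ggfHH ⇒ ggffH ⇒ ggffW ⇒ ggffggH ⇒ ggffggW ⇒ ggffggWg ⇒ ggffggggHg ⇒ ggffggggfg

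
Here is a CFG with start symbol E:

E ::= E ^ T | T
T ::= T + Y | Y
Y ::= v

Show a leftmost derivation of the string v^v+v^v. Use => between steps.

E=>E^T=>E^T^T=>T^T^T=>Y^T^T=>v^T^T=>v^T+Y^T=>v^Y+Y^T=>v^v+Y^T=>v^v+v^T=>v^v+v^Y=>v^v+v^v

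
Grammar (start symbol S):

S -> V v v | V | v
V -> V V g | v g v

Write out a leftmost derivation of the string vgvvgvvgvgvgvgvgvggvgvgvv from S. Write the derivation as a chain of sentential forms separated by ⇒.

S ⇒ Vvv   [S -> V v v]
Vvv ⇒ VVgvv   [V -> V V g]
VVgvv ⇒ VVgVgvv   [V -> V V g]
VVgVgvv ⇒ vgvVgVgvv   [V -> v g v]
vgvVgVgvv ⇒ vgvVVggVgvv   [V -> V V g]
vgvVVggVgvv ⇒ vgvVVgVggVgvv   [V -> V V g]
vgvVVgVggVgvv ⇒ vgvVVgVgVggVgvv   [V -> V V g]
vgvVVgVgVggVgvv ⇒ vgvvgvVgVgVggVgvv   [V -> v g v]
vgvvgvVgVgVggVgvv ⇒ vgvvgvvgvgVgVggVgvv   [V -> v g v]
vgvvgvvgvgVgVggVgvv ⇒ vgvvgvvgvgvgvgVggVgvv   [V -> v g v]
vgvvgvvgvgvgvgVggVgvv ⇒ vgvvgvvgvgvgvgvgvggVgvv   [V -> v g v]
vgvvgvvgvgvgvgvgvggVgvv ⇒ vgvvgvvgvgvgvgvgvggvgvgvv   [V -> v g v]

S⇒Vvv⇒VVgvv⇒VVgVgvv⇒vgvVgVgvv⇒vgvVVggVgvv⇒vgvVVgVggVgvv⇒vgvVVgVgVggVgvv⇒vgvvgvVgVgVggVgvv⇒vgvvgvvgvgVgVggVgvv⇒vgvvgvvgvgvgvgVggVgvv⇒vgvvgvvgvgvgvgvgvggVgvv⇒vgvvgvvgvgvgvgvgvggvgvgvv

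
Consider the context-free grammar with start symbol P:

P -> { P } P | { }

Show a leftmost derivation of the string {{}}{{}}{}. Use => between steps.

P=>{P}P=>{{}}P=>{{}}{P}P=>{{}}{{}}P=>{{}}{{}}{}

P => {P}P   [P -> { P } P]
{P}P => {{}}P   [P -> { }]
{{}}P => {{}}{P}P   [P -> { P } P]
{{}}{P}P => {{}}{{}}P   [P -> { }]
{{}}{{}}P => {{}}{{}}{}   [P -> { }]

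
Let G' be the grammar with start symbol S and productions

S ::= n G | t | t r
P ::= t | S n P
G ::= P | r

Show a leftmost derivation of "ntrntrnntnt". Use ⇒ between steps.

S ⇒ nG   [S ::= n G]
nG ⇒ nP   [G ::= P]
nP ⇒ nSnP   [P ::= S n P]
nSnP ⇒ ntrnP   [S ::= t r]
ntrnP ⇒ ntrnSnP   [P ::= S n P]
ntrnSnP ⇒ ntrntrnP   [S ::= t r]
ntrntrnP ⇒ ntrntrnSnP   [P ::= S n P]
ntrntrnSnP ⇒ ntrntrnnGnP   [S ::= n G]
ntrntrnnGnP ⇒ ntrntrnnPnP   [G ::= P]
ntrntrnnPnP ⇒ ntrntrnntnP   [P ::= t]
ntrntrnntnP ⇒ ntrntrnntnt   [P ::= t]

S⇒nG⇒nP⇒nSnP⇒ntrnP⇒ntrnSnP⇒ntrntrnP⇒ntrntrnSnP⇒ntrntrnnGnP⇒ntrntrnnPnP⇒ntrntrnntnP⇒ntrntrnntnt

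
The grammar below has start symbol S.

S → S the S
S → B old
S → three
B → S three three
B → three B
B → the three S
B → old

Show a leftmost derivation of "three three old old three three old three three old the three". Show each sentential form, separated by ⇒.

S ⇒ S the S ⇒ B old the S ⇒ S three three old the S ⇒ B old three three old the S ⇒ three B old three three old the S ⇒ three three B old three three old the S ⇒ three three S three three old three three old the S ⇒ three three B old three three old three three old the S ⇒ three three old old three three old three three old the S ⇒ three three old old three three old three three old the three

S ⇒ S the S   [S → S the S]
S the S ⇒ B old the S   [S → B old]
B old the S ⇒ S three three old the S   [B → S three three]
S three three old the S ⇒ B old three three old the S   [S → B old]
B old three three old the S ⇒ three B old three three old the S   [B → three B]
three B old three three old the S ⇒ three three B old three three old the S   [B → three B]
three three B old three three old the S ⇒ three three S three three old three three old the S   [B → S three three]
three three S three three old three three old the S ⇒ three three B old three three old three three old the S   [S → B old]
three three B old three three old three three old the S ⇒ three three old old three three old three three old the S   [B → old]
three three old old three three old three three old the S ⇒ three three old old three three old three three old the three   [S → three]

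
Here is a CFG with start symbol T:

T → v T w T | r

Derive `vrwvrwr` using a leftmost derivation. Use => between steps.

T => vTwT   [T → v T w T]
vTwT => vrwT   [T → r]
vrwT => vrwvTwT   [T → v T w T]
vrwvTwT => vrwvrwT   [T → r]
vrwvrwT => vrwvrwr   [T → r]

T => vTwT => vrwT => vrwvTwT => vrwvrwT => vrwvrwr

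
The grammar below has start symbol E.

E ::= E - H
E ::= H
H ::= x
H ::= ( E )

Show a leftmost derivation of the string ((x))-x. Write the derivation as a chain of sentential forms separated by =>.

E => E-H   [E ::= E - H]
E-H => H-H   [E ::= H]
H-H => (E)-H   [H ::= ( E )]
(E)-H => (H)-H   [E ::= H]
(H)-H => ((E))-H   [H ::= ( E )]
((E))-H => ((H))-H   [E ::= H]
((H))-H => ((x))-H   [H ::= x]
((x))-H => ((x))-x   [H ::= x]

E => E-H => H-H => (E)-H => (H)-H => ((E))-H => ((H))-H => ((x))-H => ((x))-x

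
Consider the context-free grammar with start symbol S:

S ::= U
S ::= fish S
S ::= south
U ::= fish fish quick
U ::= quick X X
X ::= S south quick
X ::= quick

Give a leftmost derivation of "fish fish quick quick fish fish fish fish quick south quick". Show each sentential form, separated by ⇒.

S ⇒ fish S ⇒ fish fish S ⇒ fish fish U ⇒ fish fish quick X X ⇒ fish fish quick quick X ⇒ fish fish quick quick S south quick ⇒ fish fish quick quick fish S south quick ⇒ fish fish quick quick fish fish S south quick ⇒ fish fish quick quick fish fish U south quick ⇒ fish fish quick quick fish fish fish fish quick south quick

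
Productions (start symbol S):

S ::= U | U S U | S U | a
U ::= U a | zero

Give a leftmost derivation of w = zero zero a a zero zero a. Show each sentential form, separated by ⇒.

S ⇒ S U ⇒ U S U U ⇒ zero S U U ⇒ zero U U U ⇒ zero U a U U ⇒ zero U a a U U ⇒ zero zero a a U U ⇒ zero zero a a zero U ⇒ zero zero a a zero U a ⇒ zero zero a a zero zero a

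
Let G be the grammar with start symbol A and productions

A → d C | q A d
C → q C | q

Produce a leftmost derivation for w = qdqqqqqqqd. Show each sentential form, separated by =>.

A=>qAd=>qdCd=>qdqCd=>qdqqCd=>qdqqqCd=>qdqqqqCd=>qdqqqqqCd=>qdqqqqqqCd=>qdqqqqqqqd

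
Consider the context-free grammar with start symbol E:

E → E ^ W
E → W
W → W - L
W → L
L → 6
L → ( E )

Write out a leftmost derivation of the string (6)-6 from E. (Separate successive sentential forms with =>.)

E=>W=>W-L=>L-L=>(E)-L=>(W)-L=>(L)-L=>(6)-L=>(6)-6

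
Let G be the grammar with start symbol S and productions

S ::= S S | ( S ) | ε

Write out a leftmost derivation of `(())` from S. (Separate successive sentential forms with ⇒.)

S ⇒ SS   [S ::= S S]
SS ⇒ SSS   [S ::= S S]
SSS ⇒ (S)SS   [S ::= ( S )]
(S)SS ⇒ (SS)SS   [S ::= S S]
(SS)SS ⇒ ((S)S)SS   [S ::= ( S )]
((S)S)SS ⇒ (()S)SS   [S ::= ε]
(()S)SS ⇒ (())SS   [S ::= ε]
(())SS ⇒ (())S   [S ::= ε]
(())S ⇒ (())   [S ::= ε]

S ⇒ SS ⇒ SSS ⇒ (S)SS ⇒ (SS)SS ⇒ ((S)S)SS ⇒ (()S)SS ⇒ (())SS ⇒ (())S ⇒ (())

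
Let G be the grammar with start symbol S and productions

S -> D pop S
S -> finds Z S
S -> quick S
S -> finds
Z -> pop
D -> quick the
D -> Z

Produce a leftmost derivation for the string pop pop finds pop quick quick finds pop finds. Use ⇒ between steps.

S ⇒ D pop S   [S -> D pop S]
D pop S ⇒ Z pop S   [D -> Z]
Z pop S ⇒ pop pop S   [Z -> pop]
pop pop S ⇒ pop pop finds Z S   [S -> finds Z S]
pop pop finds Z S ⇒ pop pop finds pop S   [Z -> pop]
pop pop finds pop S ⇒ pop pop finds pop quick S   [S -> quick S]
pop pop finds pop quick S ⇒ pop pop finds pop quick quick S   [S -> quick S]
pop pop finds pop quick quick S ⇒ pop pop finds pop quick quick finds Z S   [S -> finds Z S]
pop pop finds pop quick quick finds Z S ⇒ pop pop finds pop quick quick finds pop S   [Z -> pop]
pop pop finds pop quick quick finds pop S ⇒ pop pop finds pop quick quick finds pop finds   [S -> finds]

S ⇒ D pop S ⇒ Z pop S ⇒ pop pop S ⇒ pop pop finds Z S ⇒ pop pop finds pop S ⇒ pop pop finds pop quick S ⇒ pop pop finds pop quick quick S ⇒ pop pop finds pop quick quick finds Z S ⇒ pop pop finds pop quick quick finds pop S ⇒ pop pop finds pop quick quick finds pop finds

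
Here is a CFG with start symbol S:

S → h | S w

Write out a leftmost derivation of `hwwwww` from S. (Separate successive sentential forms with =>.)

S => Sw => Sww => Swww => Swwww => Swwwww => hwwwww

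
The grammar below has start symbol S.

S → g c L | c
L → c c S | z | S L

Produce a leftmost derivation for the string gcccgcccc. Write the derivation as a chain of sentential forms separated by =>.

S => gcL => gcccS => gcccgcL => gcccgcccS => gcccgcccc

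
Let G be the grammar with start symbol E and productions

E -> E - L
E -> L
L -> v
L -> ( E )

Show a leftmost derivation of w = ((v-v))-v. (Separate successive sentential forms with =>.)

E=>E-L=>L-L=>(E)-L=>(L)-L=>((E))-L=>((E-L))-L=>((L-L))-L=>((v-L))-L=>((v-v))-L=>((v-v))-v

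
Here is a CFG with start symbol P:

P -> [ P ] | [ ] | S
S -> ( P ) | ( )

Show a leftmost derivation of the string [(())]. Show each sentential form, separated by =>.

P=>[P]=>[S]=>[(P)]=>[(S)]=>[(())]

P => [P]   [P -> [ P ]]
[P] => [S]   [P -> S]
[S] => [(P)]   [S -> ( P )]
[(P)] => [(S)]   [P -> S]
[(S)] => [(())]   [S -> ( )]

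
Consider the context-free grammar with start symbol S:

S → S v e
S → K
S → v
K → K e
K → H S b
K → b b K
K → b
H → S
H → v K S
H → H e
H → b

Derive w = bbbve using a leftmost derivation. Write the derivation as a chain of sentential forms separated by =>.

S => Sve => Kve => HSbve => SSbve => KSbve => bSbve => bKbve => bbbve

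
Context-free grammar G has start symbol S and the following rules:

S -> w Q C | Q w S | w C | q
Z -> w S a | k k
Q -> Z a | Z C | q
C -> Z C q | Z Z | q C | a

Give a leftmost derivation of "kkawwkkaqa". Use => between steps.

S => QwS => ZawS => kkawS => kkawwQC => kkawwZCC => kkawwkkCC => kkawwkkaC => kkawwkkaqC => kkawwkkaqa

S => QwS   [S -> Q w S]
QwS => ZawS   [Q -> Z a]
ZawS => kkawS   [Z -> k k]
kkawS => kkawwQC   [S -> w Q C]
kkawwQC => kkawwZCC   [Q -> Z C]
kkawwZCC => kkawwkkCC   [Z -> k k]
kkawwkkCC => kkawwkkaC   [C -> a]
kkawwkkaC => kkawwkkaqC   [C -> q C]
kkawwkkaqC => kkawwkkaqa   [C -> a]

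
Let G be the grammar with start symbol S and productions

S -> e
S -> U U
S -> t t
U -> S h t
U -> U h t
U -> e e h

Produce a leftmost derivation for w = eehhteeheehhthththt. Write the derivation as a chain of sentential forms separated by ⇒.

S ⇒ UU ⇒ UhtU ⇒ eehhtU ⇒ eehhtUht ⇒ eehhtUhtht ⇒ eehhtUhththt ⇒ eehhtShthththt ⇒ eehhtUUhthththt ⇒ eehhteehUhthththt ⇒ eehhteeheehhthththt

S ⇒ UU   [S -> U U]
UU ⇒ UhtU   [U -> U h t]
UhtU ⇒ eehhtU   [U -> e e h]
eehhtU ⇒ eehhtUht   [U -> U h t]
eehhtUht ⇒ eehhtUhtht   [U -> U h t]
eehhtUhtht ⇒ eehhtUhththt   [U -> U h t]
eehhtUhththt ⇒ eehhtShthththt   [U -> S h t]
eehhtShthththt ⇒ eehhtUUhthththt   [S -> U U]
eehhtUUhthththt ⇒ eehhteehUhthththt   [U -> e e h]
eehhteehUhthththt ⇒ eehhteeheehhthththt   [U -> e e h]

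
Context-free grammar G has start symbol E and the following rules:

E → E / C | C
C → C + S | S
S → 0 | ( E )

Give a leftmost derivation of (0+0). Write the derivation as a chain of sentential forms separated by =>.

E => C => S => (E) => (C) => (C+S) => (S+S) => (0+S) => (0+0)

E => C   [E → C]
C => S   [C → S]
S => (E)   [S → ( E )]
(E) => (C)   [E → C]
(C) => (C+S)   [C → C + S]
(C+S) => (S+S)   [C → S]
(S+S) => (0+S)   [S → 0]
(0+S) => (0+0)   [S → 0]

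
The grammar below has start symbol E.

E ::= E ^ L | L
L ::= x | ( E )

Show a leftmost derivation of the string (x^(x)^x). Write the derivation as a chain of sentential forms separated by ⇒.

E ⇒ L   [E ::= L]
L ⇒ (E)   [L ::= ( E )]
(E) ⇒ (E^L)   [E ::= E ^ L]
(E^L) ⇒ (E^L^L)   [E ::= E ^ L]
(E^L^L) ⇒ (L^L^L)   [E ::= L]
(L^L^L) ⇒ (x^L^L)   [L ::= x]
(x^L^L) ⇒ (x^(E)^L)   [L ::= ( E )]
(x^(E)^L) ⇒ (x^(L)^L)   [E ::= L]
(x^(L)^L) ⇒ (x^(x)^L)   [L ::= x]
(x^(x)^L) ⇒ (x^(x)^x)   [L ::= x]

E⇒L⇒(E)⇒(E^L)⇒(E^L^L)⇒(L^L^L)⇒(x^L^L)⇒(x^(E)^L)⇒(x^(L)^L)⇒(x^(x)^L)⇒(x^(x)^x)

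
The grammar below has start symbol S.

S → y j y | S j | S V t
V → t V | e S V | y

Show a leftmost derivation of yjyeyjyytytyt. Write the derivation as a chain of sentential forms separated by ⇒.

S ⇒ SVt   [S → S V t]
SVt ⇒ yjyVt   [S → y j y]
yjyVt ⇒ yjyeSVt   [V → e S V]
yjyeSVt ⇒ yjyeSVtVt   [S → S V t]
yjyeSVtVt ⇒ yjyeSVtVtVt   [S → S V t]
yjyeSVtVtVt ⇒ yjyeyjyVtVtVt   [S → y j y]
yjyeyjyVtVtVt ⇒ yjyeyjyytVtVt   [V → y]
yjyeyjyytVtVt ⇒ yjyeyjyytytVt   [V → y]
yjyeyjyytytVt ⇒ yjyeyjyytytyt   [V → y]

S ⇒ SVt ⇒ yjyVt ⇒ yjyeSVt ⇒ yjyeSVtVt ⇒ yjyeSVtVtVt ⇒ yjyeyjyVtVtVt ⇒ yjyeyjyytVtVt ⇒ yjyeyjyytytVt ⇒ yjyeyjyytytyt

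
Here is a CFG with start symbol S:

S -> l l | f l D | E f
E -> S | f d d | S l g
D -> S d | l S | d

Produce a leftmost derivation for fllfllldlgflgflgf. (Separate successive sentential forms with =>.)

S => Ef => Slgf => flDlgf => fllSlgf => fllEflgf => fllSlgflgf => fllEflgflgf => fllSlgflgflgf => fllflDlgflgflgf => fllflSdlgflgflgf => fllfllldlgflgflgf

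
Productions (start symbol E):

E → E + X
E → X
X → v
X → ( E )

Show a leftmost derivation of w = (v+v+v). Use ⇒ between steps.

E ⇒ X   [E → X]
X ⇒ (E)   [X → ( E )]
(E) ⇒ (E+X)   [E → E + X]
(E+X) ⇒ (E+X+X)   [E → E + X]
(E+X+X) ⇒ (X+X+X)   [E → X]
(X+X+X) ⇒ (v+X+X)   [X → v]
(v+X+X) ⇒ (v+v+X)   [X → v]
(v+v+X) ⇒ (v+v+v)   [X → v]

E ⇒ X ⇒ (E) ⇒ (E+X) ⇒ (E+X+X) ⇒ (X+X+X) ⇒ (v+X+X) ⇒ (v+v+X) ⇒ (v+v+v)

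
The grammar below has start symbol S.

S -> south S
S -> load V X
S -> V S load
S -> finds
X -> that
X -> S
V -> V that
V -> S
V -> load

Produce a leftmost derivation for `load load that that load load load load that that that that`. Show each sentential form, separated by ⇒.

S ⇒ load V X ⇒ load V that X ⇒ load V that that X ⇒ load load that that X ⇒ load load that that S ⇒ load load that that load V X ⇒ load load that that load load X ⇒ load load that that load load S ⇒ load load that that load load load V X ⇒ load load that that load load load V that X ⇒ load load that that load load load V that that X ⇒ load load that that load load load V that that that X ⇒ load load that that load load load load that that that X ⇒ load load that that load load load load that that that that

S ⇒ load V X   [S -> load V X]
load V X ⇒ load V that X   [V -> V that]
load V that X ⇒ load V that that X   [V -> V that]
load V that that X ⇒ load load that that X   [V -> load]
load load that that X ⇒ load load that that S   [X -> S]
load load that that S ⇒ load load that that load V X   [S -> load V X]
load load that that load V X ⇒ load load that that load load X   [V -> load]
load load that that load load X ⇒ load load that that load load S   [X -> S]
load load that that load load S ⇒ load load that that load load load V X   [S -> load V X]
load load that that load load load V X ⇒ load load that that load load load V that X   [V -> V that]
load load that that load load load V that X ⇒ load load that that load load load V that that X   [V -> V that]
load load that that load load load V that that X ⇒ load load that that load load load V that that that X   [V -> V that]
load load that that load load load V that that that X ⇒ load load that that load load load load that that that X   [V -> load]
load load that that load load load load that that that X ⇒ load load that that load load load load that that that that   [X -> that]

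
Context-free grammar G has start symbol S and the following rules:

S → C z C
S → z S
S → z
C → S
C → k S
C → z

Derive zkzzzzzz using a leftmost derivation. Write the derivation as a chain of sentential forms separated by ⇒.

S ⇒ zS ⇒ zCzC ⇒ zkSzC ⇒ zkzSzC ⇒ zkzCzCzC ⇒ zkzSzCzC ⇒ zkzzzCzC ⇒ zkzzzzzC ⇒ zkzzzzzz

S ⇒ zS   [S → z S]
zS ⇒ zCzC   [S → C z C]
zCzC ⇒ zkSzC   [C → k S]
zkSzC ⇒ zkzSzC   [S → z S]
zkzSzC ⇒ zkzCzCzC   [S → C z C]
zkzCzCzC ⇒ zkzSzCzC   [C → S]
zkzSzCzC ⇒ zkzzzCzC   [S → z]
zkzzzCzC ⇒ zkzzzzzC   [C → z]
zkzzzzzC ⇒ zkzzzzzz   [C → z]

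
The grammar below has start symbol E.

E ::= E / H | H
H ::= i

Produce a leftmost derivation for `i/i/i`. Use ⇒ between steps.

E ⇒ E/H   [E ::= E / H]
E/H ⇒ E/H/H   [E ::= E / H]
E/H/H ⇒ H/H/H   [E ::= H]
H/H/H ⇒ i/H/H   [H ::= i]
i/H/H ⇒ i/i/H   [H ::= i]
i/i/H ⇒ i/i/i   [H ::= i]

E⇒E/H⇒E/H/H⇒H/H/H⇒i/H/H⇒i/i/H⇒i/i/i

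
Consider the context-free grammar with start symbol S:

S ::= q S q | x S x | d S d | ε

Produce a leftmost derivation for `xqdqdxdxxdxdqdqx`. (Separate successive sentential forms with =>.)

S => xSx => xqSqx => xqdSdqx => xqdqSqdqx => xqdqdSdqdqx => xqdqdxSxdqdqx => xqdqdxdSdxdqdqx => xqdqdxdxSxdxdqdqx => xqdqdxdxxdxdqdqx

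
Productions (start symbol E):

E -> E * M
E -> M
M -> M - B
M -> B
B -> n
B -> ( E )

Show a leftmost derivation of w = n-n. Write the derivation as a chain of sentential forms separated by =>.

E => M => M-B => B-B => n-B => n-n

E => M   [E -> M]
M => M-B   [M -> M - B]
M-B => B-B   [M -> B]
B-B => n-B   [B -> n]
n-B => n-n   [B -> n]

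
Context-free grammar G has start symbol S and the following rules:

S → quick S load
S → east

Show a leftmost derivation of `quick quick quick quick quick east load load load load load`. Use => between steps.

S => quick S load => quick quick S load load => quick quick quick S load load load => quick quick quick quick S load load load load => quick quick quick quick quick S load load load load load => quick quick quick quick quick east load load load load load

S => quick S load   [S → quick S load]
quick S load => quick quick S load load   [S → quick S load]
quick quick S load load => quick quick quick S load load load   [S → quick S load]
quick quick quick S load load load => quick quick quick quick S load load load load   [S → quick S load]
quick quick quick quick S load load load load => quick quick quick quick quick S load load load load load   [S → quick S load]
quick quick quick quick quick S load load load load load => quick quick quick quick quick east load load load load load   [S → east]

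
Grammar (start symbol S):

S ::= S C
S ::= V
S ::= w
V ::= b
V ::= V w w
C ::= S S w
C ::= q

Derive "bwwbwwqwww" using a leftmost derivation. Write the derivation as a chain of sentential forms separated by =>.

S => SC => VC => bC => bSSw => bSCSw => bwCSw => bwSSwSw => bwwSwSw => bwwSCwSw => bwwVCwSw => bwwVwwCwSw => bwwbwwCwSw => bwwbwwqwSw => bwwbwwqwww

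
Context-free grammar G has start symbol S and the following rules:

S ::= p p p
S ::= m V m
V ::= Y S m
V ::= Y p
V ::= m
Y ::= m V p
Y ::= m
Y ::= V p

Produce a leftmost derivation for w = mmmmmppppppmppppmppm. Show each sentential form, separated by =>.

S => mVm   [S ::= m V m]
mVm => mYpm   [V ::= Y p]
mYpm => mmVppm   [Y ::= m V p]
mmVppm => mmYSmppm   [V ::= Y S m]
mmYSmppm => mmmVpSmppm   [Y ::= m V p]
mmmVpSmppm => mmmYSmpSmppm   [V ::= Y S m]
mmmYSmpSmppm => mmmmVpSmpSmppm   [Y ::= m V p]
mmmmVpSmpSmppm => mmmmYppSmpSmppm   [V ::= Y p]
mmmmYppSmpSmppm => mmmmVpppSmpSmppm   [Y ::= V p]
mmmmVpppSmpSmppm => mmmmmpppSmpSmppm   [V ::= m]
mmmmmpppSmpSmppm => mmmmmppppppmpSmppm   [S ::= p p p]
mmmmmppppppmpSmppm => mmmmmppppppmppppmppm   [S ::= p p p]

S => mVm => mYpm => mmVppm => mmYSmppm => mmmVpSmppm => mmmYSmpSmppm => mmmmVpSmpSmppm => mmmmYppSmpSmppm => mmmmVpppSmpSmppm => mmmmmpppSmpSmppm => mmmmmppppppmpSmppm => mmmmmppppppmppppmppm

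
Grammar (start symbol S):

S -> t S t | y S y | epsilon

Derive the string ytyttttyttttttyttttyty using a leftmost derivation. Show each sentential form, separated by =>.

S => ySy   [S -> y S y]
ySy => ytSty   [S -> t S t]
ytSty => ytySyty   [S -> y S y]
ytySyty => ytytStyty   [S -> t S t]
ytytStyty => ytyttSttyty   [S -> t S t]
ytyttSttyty => ytytttStttyty   [S -> t S t]
ytytttStttyty => ytyttttSttttyty   [S -> t S t]
ytyttttSttttyty => ytyttttySyttttyty   [S -> y S y]
ytyttttySyttttyty => ytyttttytStyttttyty   [S -> t S t]
ytyttttytStyttttyty => ytyttttyttSttyttttyty   [S -> t S t]
ytyttttyttSttyttttyty => ytyttttytttStttyttttyty   [S -> t S t]
ytyttttytttStttyttttyty => ytyttttyttttttyttttyty   [S -> epsilon]

S => ySy => ytSty => ytySyty => ytytStyty => ytyttSttyty => ytytttStttyty => ytyttttSttttyty => ytyttttySyttttyty => ytyttttytStyttttyty => ytyttttyttSttyttttyty => ytyttttytttStttyttttyty => ytyttttyttttttyttttyty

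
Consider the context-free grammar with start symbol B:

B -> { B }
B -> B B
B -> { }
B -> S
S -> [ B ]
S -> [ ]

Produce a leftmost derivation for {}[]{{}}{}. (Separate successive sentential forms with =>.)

B => BB   [B -> B B]
BB => {}B   [B -> { }]
{}B => {}BB   [B -> B B]
{}BB => {}BBB   [B -> B B]
{}BBB => {}SBB   [B -> S]
{}SBB => {}[]BB   [S -> [ ]]
{}[]BB => {}[]{B}B   [B -> { B }]
{}[]{B}B => {}[]{{}}B   [B -> { }]
{}[]{{}}B => {}[]{{}}{}   [B -> { }]

B => BB => {}B => {}BB => {}BBB => {}SBB => {}[]BB => {}[]{B}B => {}[]{{}}B => {}[]{{}}{}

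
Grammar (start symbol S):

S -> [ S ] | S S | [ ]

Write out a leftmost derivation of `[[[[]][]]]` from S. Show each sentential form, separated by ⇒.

S ⇒ [S] ⇒ [[S]] ⇒ [[SS]] ⇒ [[[S]S]] ⇒ [[[[]]S]] ⇒ [[[[]][]]]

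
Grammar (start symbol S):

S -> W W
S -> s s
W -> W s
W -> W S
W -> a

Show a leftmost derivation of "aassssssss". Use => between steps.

S => WW   [S -> W W]
WW => aW   [W -> a]
aW => aWs   [W -> W s]
aWs => aWss   [W -> W s]
aWss => aWSss   [W -> W S]
aWSss => aWsSss   [W -> W s]
aWsSss => aWSsSss   [W -> W S]
aWSsSss => aWsSsSss   [W -> W s]
aWsSsSss => aasSsSss   [W -> a]
aasSsSss => aassssSss   [S -> s s]
aassssSss => aassssssss   [S -> s s]

S => WW => aW => aWs => aWss => aWSss => aWsSss => aWSsSss => aWsSsSss => aasSsSss => aassssSss => aassssssss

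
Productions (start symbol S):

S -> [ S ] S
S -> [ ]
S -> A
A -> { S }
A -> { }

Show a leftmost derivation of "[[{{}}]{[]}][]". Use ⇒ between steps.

S ⇒ [S]S ⇒ [[S]S]S ⇒ [[A]S]S ⇒ [[{S}]S]S ⇒ [[{A}]S]S ⇒ [[{{}}]S]S ⇒ [[{{}}]A]S ⇒ [[{{}}]{S}]S ⇒ [[{{}}]{[]}]S ⇒ [[{{}}]{[]}][]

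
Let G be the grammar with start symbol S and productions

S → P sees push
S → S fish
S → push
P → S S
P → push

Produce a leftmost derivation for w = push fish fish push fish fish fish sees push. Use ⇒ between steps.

S ⇒ P sees push ⇒ S S sees push ⇒ S fish S sees push ⇒ S fish fish S sees push ⇒ push fish fish S sees push ⇒ push fish fish S fish sees push ⇒ push fish fish S fish fish sees push ⇒ push fish fish S fish fish fish sees push ⇒ push fish fish push fish fish fish sees push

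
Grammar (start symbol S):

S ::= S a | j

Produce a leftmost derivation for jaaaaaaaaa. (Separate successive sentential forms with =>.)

S => Sa   [S ::= S a]
Sa => Saa   [S ::= S a]
Saa => Saaa   [S ::= S a]
Saaa => Saaaa   [S ::= S a]
Saaaa => Saaaaa   [S ::= S a]
Saaaaa => Saaaaaa   [S ::= S a]
Saaaaaa => Saaaaaaa   [S ::= S a]
Saaaaaaa => Saaaaaaaa   [S ::= S a]
Saaaaaaaa => Saaaaaaaaa   [S ::= S a]
Saaaaaaaaa => jaaaaaaaaa   [S ::= j]

S=>Sa=>Saa=>Saaa=>Saaaa=>Saaaaa=>Saaaaaa=>Saaaaaaa=>Saaaaaaaa=>Saaaaaaaaa=>jaaaaaaaaa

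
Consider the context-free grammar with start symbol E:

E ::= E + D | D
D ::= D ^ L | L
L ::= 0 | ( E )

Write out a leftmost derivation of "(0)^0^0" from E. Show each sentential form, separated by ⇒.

E ⇒ D   [E ::= D]
D ⇒ D^L   [D ::= D ^ L]
D^L ⇒ D^L^L   [D ::= D ^ L]
D^L^L ⇒ L^L^L   [D ::= L]
L^L^L ⇒ (E)^L^L   [L ::= ( E )]
(E)^L^L ⇒ (D)^L^L   [E ::= D]
(D)^L^L ⇒ (L)^L^L   [D ::= L]
(L)^L^L ⇒ (0)^L^L   [L ::= 0]
(0)^L^L ⇒ (0)^0^L   [L ::= 0]
(0)^0^L ⇒ (0)^0^0   [L ::= 0]

E⇒D⇒D^L⇒D^L^L⇒L^L^L⇒(E)^L^L⇒(D)^L^L⇒(L)^L^L⇒(0)^L^L⇒(0)^0^L⇒(0)^0^0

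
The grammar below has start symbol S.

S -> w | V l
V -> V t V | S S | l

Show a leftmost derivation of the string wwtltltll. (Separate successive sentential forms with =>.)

S => Vl => VtVl => VtVtVl => VtVtVtVl => SStVtVtVl => wStVtVtVl => wwtVtVtVl => wwtltVtVl => wwtltltVl => wwtltltll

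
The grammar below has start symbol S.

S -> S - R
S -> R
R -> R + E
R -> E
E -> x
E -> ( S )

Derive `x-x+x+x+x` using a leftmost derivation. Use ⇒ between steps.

S ⇒ S-R   [S -> S - R]
S-R ⇒ R-R   [S -> R]
R-R ⇒ E-R   [R -> E]
E-R ⇒ x-R   [E -> x]
x-R ⇒ x-R+E   [R -> R + E]
x-R+E ⇒ x-R+E+E   [R -> R + E]
x-R+E+E ⇒ x-R+E+E+E   [R -> R + E]
x-R+E+E+E ⇒ x-E+E+E+E   [R -> E]
x-E+E+E+E ⇒ x-x+E+E+E   [E -> x]
x-x+E+E+E ⇒ x-x+x+E+E   [E -> x]
x-x+x+E+E ⇒ x-x+x+x+E   [E -> x]
x-x+x+x+E ⇒ x-x+x+x+x   [E -> x]

S ⇒ S-R ⇒ R-R ⇒ E-R ⇒ x-R ⇒ x-R+E ⇒ x-R+E+E ⇒ x-R+E+E+E ⇒ x-E+E+E+E ⇒ x-x+E+E+E ⇒ x-x+x+E+E ⇒ x-x+x+x+E ⇒ x-x+x+x+x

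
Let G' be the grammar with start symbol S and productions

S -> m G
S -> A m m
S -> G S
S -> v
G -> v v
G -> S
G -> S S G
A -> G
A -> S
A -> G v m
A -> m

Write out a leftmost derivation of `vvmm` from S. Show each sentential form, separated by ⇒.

S⇒Amm⇒Gmm⇒vvmm

S ⇒ Amm   [S -> A m m]
Amm ⇒ Gmm   [A -> G]
Gmm ⇒ vvmm   [G -> v v]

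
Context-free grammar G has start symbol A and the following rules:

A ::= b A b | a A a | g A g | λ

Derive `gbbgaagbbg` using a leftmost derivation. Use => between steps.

A => gAg   [A ::= g A g]
gAg => gbAbg   [A ::= b A b]
gbAbg => gbbAbbg   [A ::= b A b]
gbbAbbg => gbbgAgbbg   [A ::= g A g]
gbbgAgbbg => gbbgaAagbbg   [A ::= a A a]
gbbgaAagbbg => gbbgaagbbg   [A ::= λ]

A => gAg => gbAbg => gbbAbbg => gbbgAgbbg => gbbgaAagbbg => gbbgaagbbg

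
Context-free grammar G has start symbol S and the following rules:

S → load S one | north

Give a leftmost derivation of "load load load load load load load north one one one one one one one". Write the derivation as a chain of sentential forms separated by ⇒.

S ⇒ load S one ⇒ load load S one one ⇒ load load load S one one one ⇒ load load load load S one one one one ⇒ load load load load load S one one one one one ⇒ load load load load load load S one one one one one one ⇒ load load load load load load load S one one one one one one one ⇒ load load load load load load load north one one one one one one one

S ⇒ load S one   [S → load S one]
load S one ⇒ load load S one one   [S → load S one]
load load S one one ⇒ load load load S one one one   [S → load S one]
load load load S one one one ⇒ load load load load S one one one one   [S → load S one]
load load load load S one one one one ⇒ load load load load load S one one one one one   [S → load S one]
load load load load load S one one one one one ⇒ load load load load load load S one one one one one one   [S → load S one]
load load load load load load S one one one one one one ⇒ load load load load load load load S one one one one one one one   [S → load S one]
load load load load load load load S one one one one one one one ⇒ load load load load load load load north one one one one one one one   [S → north]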